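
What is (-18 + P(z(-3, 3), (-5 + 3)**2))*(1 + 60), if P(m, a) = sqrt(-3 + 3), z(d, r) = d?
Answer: -1098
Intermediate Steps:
P(m, a) = 0 (P(m, a) = sqrt(0) = 0)
(-18 + P(z(-3, 3), (-5 + 3)**2))*(1 + 60) = (-18 + 0)*(1 + 60) = -18*61 = -1098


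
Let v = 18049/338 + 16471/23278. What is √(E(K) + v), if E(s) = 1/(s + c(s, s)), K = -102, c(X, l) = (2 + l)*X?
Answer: 7*√286420648441022502/509299362 ≈ 7.3558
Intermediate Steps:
c(X, l) = X*(2 + l)
E(s) = 1/(s + s*(2 + s))
v = 106427955/1966991 (v = 18049*(1/338) + 16471*(1/23278) = 18049/338 + 16471/23278 = 106427955/1966991 ≈ 54.107)
√(E(K) + v) = √(1/((-102)*(3 - 102)) + 106427955/1966991) = √(-1/102/(-99) + 106427955/1966991) = √(-1/102*(-1/99) + 106427955/1966991) = √(1/10098 + 106427955/1966991) = √(1074711456581/19862675118) = 7*√286420648441022502/509299362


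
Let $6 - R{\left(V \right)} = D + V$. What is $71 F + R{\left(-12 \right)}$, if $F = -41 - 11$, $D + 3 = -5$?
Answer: $-3666$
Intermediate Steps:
$D = -8$ ($D = -3 - 5 = -8$)
$F = -52$
$R{\left(V \right)} = 14 - V$ ($R{\left(V \right)} = 6 - \left(-8 + V\right) = 14 - V$)
$71 F + R{\left(-12 \right)} = 71 \left(-52\right) + \left(14 - -12\right) = -3692 + \left(14 + 12\right) = -3692 + 26 = -3666$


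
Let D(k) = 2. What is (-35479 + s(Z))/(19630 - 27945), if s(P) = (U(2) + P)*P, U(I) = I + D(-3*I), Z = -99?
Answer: 26074/8315 ≈ 3.1358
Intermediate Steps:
U(I) = 2 + I (U(I) = I + 2 = 2 + I)
s(P) = P*(4 + P) (s(P) = ((2 + 2) + P)*P = (4 + P)*P = P*(4 + P))
(-35479 + s(Z))/(19630 - 27945) = (-35479 - 99*(4 - 99))/(19630 - 27945) = (-35479 - 99*(-95))/(-8315) = (-35479 + 9405)*(-1/8315) = -26074*(-1/8315) = 26074/8315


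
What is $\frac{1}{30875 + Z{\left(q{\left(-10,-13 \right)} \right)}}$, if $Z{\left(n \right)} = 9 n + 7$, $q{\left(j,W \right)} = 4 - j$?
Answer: $\frac{1}{31008} \approx 3.225 \cdot 10^{-5}$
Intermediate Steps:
$Z{\left(n \right)} = 7 + 9 n$
$\frac{1}{30875 + Z{\left(q{\left(-10,-13 \right)} \right)}} = \frac{1}{30875 + \left(7 + 9 \left(4 - -10\right)\right)} = \frac{1}{30875 + \left(7 + 9 \left(4 + 10\right)\right)} = \frac{1}{30875 + \left(7 + 9 \cdot 14\right)} = \frac{1}{30875 + \left(7 + 126\right)} = \frac{1}{30875 + 133} = \frac{1}{31008}$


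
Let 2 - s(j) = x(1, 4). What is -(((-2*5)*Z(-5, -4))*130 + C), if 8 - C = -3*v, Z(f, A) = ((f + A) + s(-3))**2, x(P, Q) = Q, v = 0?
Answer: 157292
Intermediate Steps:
s(j) = -2 (s(j) = 2 - 1*4 = 2 - 4 = -2)
Z(f, A) = (-2 + A + f)**2 (Z(f, A) = ((f + A) - 2)**2 = ((A + f) - 2)**2 = (-2 + A + f)**2)
C = 8 (C = 8 - (-3)*0 = 8 - 1*0 = 8 + 0 = 8)
-(((-2*5)*Z(-5, -4))*130 + C) = -(((-2*5)*(-2 - 4 - 5)**2)*130 + 8) = -(-10*(-11)**2*130 + 8) = -(-10*121*130 + 8) = -(-1210*130 + 8) = -(-157300 + 8) = -1*(-157292) = 157292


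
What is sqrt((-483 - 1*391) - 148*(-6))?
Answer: sqrt(14) ≈ 3.7417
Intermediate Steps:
sqrt((-483 - 1*391) - 148*(-6)) = sqrt((-483 - 391) + 888) = sqrt(-874 + 888) = sqrt(14)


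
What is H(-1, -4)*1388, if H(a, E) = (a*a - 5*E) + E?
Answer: 23596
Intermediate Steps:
H(a, E) = a² - 4*E (H(a, E) = (a² - 5*E) + E = a² - 4*E)
H(-1, -4)*1388 = ((-1)² - 4*(-4))*1388 = (1 + 16)*1388 = 17*1388 = 23596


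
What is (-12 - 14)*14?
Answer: -364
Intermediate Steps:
(-12 - 14)*14 = -26*14 = -364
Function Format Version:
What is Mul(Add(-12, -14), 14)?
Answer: -364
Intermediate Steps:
Mul(Add(-12, -14), 14) = Mul(-26, 14) = -364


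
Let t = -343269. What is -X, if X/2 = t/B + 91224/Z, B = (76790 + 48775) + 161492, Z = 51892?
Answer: -4186786410/3723990461 ≈ -1.1243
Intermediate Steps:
B = 287057 (B = 125565 + 161492 = 287057)
X = 4186786410/3723990461 (X = 2*(-343269/287057 + 91224/51892) = 2*(-343269*1/287057 + 91224*(1/51892)) = 2*(-343269/287057 + 22806/12973) = 2*(2093393205/3723990461) = 4186786410/3723990461 ≈ 1.1243)
-X = -1*4186786410/3723990461 = -4186786410/3723990461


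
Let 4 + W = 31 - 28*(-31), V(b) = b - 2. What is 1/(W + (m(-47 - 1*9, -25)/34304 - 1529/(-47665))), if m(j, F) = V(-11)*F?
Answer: 1635100160/1463482585141 ≈ 0.0011173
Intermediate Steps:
V(b) = -2 + b
W = 895 (W = -4 + (31 - 28*(-31)) = -4 + (31 + 868) = -4 + 899 = 895)
m(j, F) = -13*F (m(j, F) = (-2 - 11)*F = -13*F)
1/(W + (m(-47 - 1*9, -25)/34304 - 1529/(-47665))) = 1/(895 + (-13*(-25)/34304 - 1529/(-47665))) = 1/(895 + (325*(1/34304) - 1529*(-1/47665))) = 1/(895 + (325/34304 + 1529/47665)) = 1/(895 + 67941941/1635100160) = 1/(1463482585141/1635100160) = 1635100160/1463482585141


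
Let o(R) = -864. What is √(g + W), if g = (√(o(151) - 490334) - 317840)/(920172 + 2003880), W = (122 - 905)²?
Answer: √(1310489782063412244 + 731013*I*√491198)/1462026 ≈ 783.0 + 1.5306e-7*I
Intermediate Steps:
W = 613089 (W = (-783)² = 613089)
g = -79460/731013 + I*√491198/2924052 (g = (√(-864 - 490334) - 317840)/(920172 + 2003880) = (√(-491198) - 317840)/2924052 = (I*√491198 - 317840)*(1/2924052) = (-317840 + I*√491198)*(1/2924052) = -79460/731013 + I*√491198/2924052 ≈ -0.1087 + 0.00023969*I)
√(g + W) = √((-79460/731013 + I*√491198/2924052) + 613089) = √(448175949697/731013 + I*√491198/2924052)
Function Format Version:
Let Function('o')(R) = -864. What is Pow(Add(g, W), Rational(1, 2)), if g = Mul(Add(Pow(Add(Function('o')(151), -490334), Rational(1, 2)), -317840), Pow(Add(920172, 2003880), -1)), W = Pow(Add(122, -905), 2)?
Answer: Mul(Rational(1, 1462026), Pow(Add(1310489782063412244, Mul(731013, I, Pow(491198, Rational(1, 2)))), Rational(1, 2))) ≈ Add(783.00, Mul(1.5306e-7, I))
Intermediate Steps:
W = 613089 (W = Pow(-783, 2) = 613089)
g = Add(Rational(-79460, 731013), Mul(Rational(1, 2924052), I, Pow(491198, Rational(1, 2)))) (g = Mul(Add(Pow(Add(-864, -490334), Rational(1, 2)), -317840), Pow(Add(920172, 2003880), -1)) = Mul(Add(Pow(-491198, Rational(1, 2)), -317840), Pow(2924052, -1)) = Mul(Add(Mul(I, Pow(491198, Rational(1, 2))), -317840), Rational(1, 2924052)) = Mul(Add(-317840, Mul(I, Pow(491198, Rational(1, 2)))), Rational(1, 2924052)) = Add(Rational(-79460, 731013), Mul(Rational(1, 2924052), I, Pow(491198, Rational(1, 2)))) ≈ Add(-0.10870, Mul(0.00023969, I)))
Pow(Add(g, W), Rational(1, 2)) = Pow(Add(Add(Rational(-79460, 731013), Mul(Rational(1, 2924052), I, Pow(491198, Rational(1, 2)))), 613089), Rational(1, 2)) = Pow(Add(Rational(448175949697, 731013), Mul(Rational(1, 2924052), I, Pow(491198, Rational(1, 2)))), Rational(1, 2))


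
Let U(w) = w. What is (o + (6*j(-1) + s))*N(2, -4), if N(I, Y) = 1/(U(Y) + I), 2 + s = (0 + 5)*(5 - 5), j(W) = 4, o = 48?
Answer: -35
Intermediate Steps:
s = -2 (s = -2 + (0 + 5)*(5 - 5) = -2 + 5*0 = -2 + 0 = -2)
N(I, Y) = 1/(I + Y) (N(I, Y) = 1/(Y + I) = 1/(I + Y))
(o + (6*j(-1) + s))*N(2, -4) = (48 + (6*4 - 2))/(2 - 4) = (48 + (24 - 2))/(-2) = (48 + 22)*(-½) = 70*(-½) = -35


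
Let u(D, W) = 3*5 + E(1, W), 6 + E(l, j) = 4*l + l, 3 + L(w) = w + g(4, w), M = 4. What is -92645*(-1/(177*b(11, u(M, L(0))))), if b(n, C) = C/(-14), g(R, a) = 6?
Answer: -92645/177 ≈ -523.42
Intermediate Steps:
L(w) = 3 + w (L(w) = -3 + (w + 6) = -3 + (6 + w) = 3 + w)
E(l, j) = -6 + 5*l (E(l, j) = -6 + (4*l + l) = -6 + 5*l)
u(D, W) = 14 (u(D, W) = 3*5 + (-6 + 5*1) = 15 + (-6 + 5) = 15 - 1 = 14)
b(n, C) = -C/14 (b(n, C) = C*(-1/14) = -C/14)
-92645*(-1/(177*b(11, u(M, L(0))))) = -92645/(-1/14*14*(-177)) = -92645/((-1*(-177))) = -92645/177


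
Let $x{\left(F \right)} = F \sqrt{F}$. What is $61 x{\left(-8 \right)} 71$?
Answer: $- 69296 i \sqrt{2} \approx - 97999.0 i$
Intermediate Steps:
$x{\left(F \right)} = F^{\frac{3}{2}}$
$61 x{\left(-8 \right)} 71 = 61 \left(-8\right)^{\frac{3}{2}} \cdot 71 = 61 \left(- 16 i \sqrt{2}\right) 71 = - 976 i \sqrt{2} \cdot 71 = - 69296 i \sqrt{2}$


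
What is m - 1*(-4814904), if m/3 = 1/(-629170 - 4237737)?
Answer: 23433689981925/4866907 ≈ 4.8149e+6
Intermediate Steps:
m = -3/4866907 (m = 3/(-629170 - 4237737) = 3/(-4866907) = 3*(-1/4866907) = -3/4866907 ≈ -6.1641e-7)
m - 1*(-4814904) = -3/4866907 - 1*(-4814904) = -3/4866907 + 4814904 = 23433689981925/4866907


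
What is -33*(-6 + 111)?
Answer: -3465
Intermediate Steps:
-33*(-6 + 111) = -33*105 = -3465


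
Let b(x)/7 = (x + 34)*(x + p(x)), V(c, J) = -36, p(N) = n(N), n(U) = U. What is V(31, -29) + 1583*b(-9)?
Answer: -4986486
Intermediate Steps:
p(N) = N
b(x) = 14*x*(34 + x) (b(x) = 7*((x + 34)*(x + x)) = 7*((34 + x)*(2*x)) = 7*(2*x*(34 + x)) = 14*x*(34 + x))
V(31, -29) + 1583*b(-9) = -36 + 1583*(14*(-9)*(34 - 9)) = -36 + 1583*(14*(-9)*25) = -36 + 1583*(-3150) = -36 - 4986450 = -4986486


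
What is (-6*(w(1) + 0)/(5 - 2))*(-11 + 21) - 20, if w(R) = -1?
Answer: 0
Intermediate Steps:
(-6*(w(1) + 0)/(5 - 2))*(-11 + 21) - 20 = (-6*(-1 + 0)/(5 - 2))*(-11 + 21) - 20 = -(-6)/3*10 - 20 = -6*(-⅓)*10 - 20 = 2*10 - 20 = 20 - 20 = 0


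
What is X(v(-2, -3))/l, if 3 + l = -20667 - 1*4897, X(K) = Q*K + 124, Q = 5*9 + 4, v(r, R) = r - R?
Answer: -173/25567 ≈ -0.0067665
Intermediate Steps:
Q = 49 (Q = 45 + 4 = 49)
X(K) = 124 + 49*K (X(K) = 49*K + 124 = 124 + 49*K)
l = -25567 (l = -3 + (-20667 - 1*4897) = -3 + (-20667 - 4897) = -3 - 25564 = -25567)
X(v(-2, -3))/l = (124 + 49*(-2 - 1*(-3)))/(-25567) = (124 + 49*(-2 + 3))*(-1/25567) = (124 + 49*1)*(-1/25567) = (124 + 49)*(-1/25567) = 173*(-1/25567) = -173/25567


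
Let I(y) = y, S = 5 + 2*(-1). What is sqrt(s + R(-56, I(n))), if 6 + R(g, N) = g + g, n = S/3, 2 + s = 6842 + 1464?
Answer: sqrt(8186) ≈ 90.477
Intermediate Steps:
S = 3 (S = 5 - 2 = 3)
s = 8304 (s = -2 + (6842 + 1464) = -2 + 8306 = 8304)
n = 1 (n = 3/3 = 3*(1/3) = 1)
R(g, N) = -6 + 2*g (R(g, N) = -6 + (g + g) = -6 + 2*g)
sqrt(s + R(-56, I(n))) = sqrt(8304 + (-6 + 2*(-56))) = sqrt(8304 + (-6 - 112)) = sqrt(8304 - 118) = sqrt(8186)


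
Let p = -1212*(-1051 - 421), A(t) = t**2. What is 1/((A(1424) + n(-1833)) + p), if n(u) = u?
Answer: 1/3810007 ≈ 2.6247e-7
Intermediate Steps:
p = 1784064 (p = -1212*(-1472) = 1784064)
1/((A(1424) + n(-1833)) + p) = 1/((1424**2 - 1833) + 1784064) = 1/((2027776 - 1833) + 1784064) = 1/(2025943 + 1784064) = 1/3810007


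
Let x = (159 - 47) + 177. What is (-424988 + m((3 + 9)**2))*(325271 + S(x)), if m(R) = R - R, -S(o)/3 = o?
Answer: -137867807152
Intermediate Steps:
x = 289 (x = 112 + 177 = 289)
S(o) = -3*o
m(R) = 0
(-424988 + m((3 + 9)**2))*(325271 + S(x)) = (-424988 + 0)*(325271 - 3*289) = -424988*(325271 - 867) = -424988*324404 = -137867807152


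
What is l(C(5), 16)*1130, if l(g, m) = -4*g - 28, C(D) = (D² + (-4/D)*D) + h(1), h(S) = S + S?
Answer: -135600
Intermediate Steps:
h(S) = 2*S
C(D) = -2 + D² (C(D) = (D² + (-4/D)*D) + 2*1 = (D² - 4) + 2 = (-4 + D²) + 2 = -2 + D²)
l(g, m) = -28 - 4*g
l(C(5), 16)*1130 = (-28 - 4*(-2 + 5²))*1130 = (-28 - 4*(-2 + 25))*1130 = (-28 - 4*23)*1130 = (-28 - 92)*1130 = -120*1130 = -135600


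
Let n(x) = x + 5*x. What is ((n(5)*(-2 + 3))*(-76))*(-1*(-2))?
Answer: -4560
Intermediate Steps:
n(x) = 6*x
((n(5)*(-2 + 3))*(-76))*(-1*(-2)) = (((6*5)*(-2 + 3))*(-76))*(-1*(-2)) = ((30*1)*(-76))*2 = (30*(-76))*2 = -2280*2 = -4560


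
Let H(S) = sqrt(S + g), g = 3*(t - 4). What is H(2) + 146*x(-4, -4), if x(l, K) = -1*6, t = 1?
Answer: -876 + I*sqrt(7) ≈ -876.0 + 2.6458*I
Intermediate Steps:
x(l, K) = -6
g = -9 (g = 3*(1 - 4) = 3*(-3) = -9)
H(S) = sqrt(-9 + S) (H(S) = sqrt(S - 9) = sqrt(-9 + S))
H(2) + 146*x(-4, -4) = sqrt(-9 + 2) + 146*(-6) = sqrt(-7) - 876 = I*sqrt(7) - 876 = -876 + I*sqrt(7)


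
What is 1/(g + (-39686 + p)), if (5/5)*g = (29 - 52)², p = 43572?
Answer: 1/4415 ≈ 0.00022650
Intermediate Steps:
g = 529 (g = (29 - 52)² = (-23)² = 529)
1/(g + (-39686 + p)) = 1/(529 + (-39686 + 43572)) = 1/(529 + 3886) = 1/4415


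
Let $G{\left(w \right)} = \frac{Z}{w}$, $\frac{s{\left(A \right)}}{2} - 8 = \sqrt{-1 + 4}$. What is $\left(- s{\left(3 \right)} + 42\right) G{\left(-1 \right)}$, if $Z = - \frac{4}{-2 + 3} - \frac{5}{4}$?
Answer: $\frac{273}{2} - \frac{21 \sqrt{3}}{2} \approx 118.31$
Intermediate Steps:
$s{\left(A \right)} = 16 + 2 \sqrt{3}$ ($s{\left(A \right)} = 16 + 2 \sqrt{-1 + 4} = 16 + 2 \sqrt{3}$)
$Z = - \frac{21}{4}$ ($Z = - \frac{4}{1} - \frac{5}{4} = \left(-4\right) 1 - \frac{5}{4} = -4 - \frac{5}{4} = - \frac{21}{4} \approx -5.25$)
$G{\left(w \right)} = - \frac{21}{4 w}$
$\left(- s{\left(3 \right)} + 42\right) G{\left(-1 \right)} = \left(- (16 + 2 \sqrt{3}) + 42\right) \left(- \frac{21}{4 \left(-1\right)}\right) = \left(\left(-16 - 2 \sqrt{3}\right) + 42\right) \left(\left(- \frac{21}{4}\right) \left(-1\right)\right) = \left(26 - 2 \sqrt{3}\right) \frac{21}{4} = \frac{273}{2} - \frac{21 \sqrt{3}}{2}$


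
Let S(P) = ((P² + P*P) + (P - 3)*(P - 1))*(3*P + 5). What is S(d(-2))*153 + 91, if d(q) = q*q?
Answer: 91126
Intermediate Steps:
d(q) = q²
S(P) = (5 + 3*P)*(2*P² + (-1 + P)*(-3 + P)) (S(P) = ((P² + P²) + (-3 + P)*(-1 + P))*(5 + 3*P) = (2*P² + (-1 + P)*(-3 + P))*(5 + 3*P) = (5 + 3*P)*(2*P² + (-1 + P)*(-3 + P)))
S(d(-2))*153 + 91 = (15 - 11*(-2)² + 3*((-2)²)² + 9*((-2)²)³)*153 + 91 = (15 - 11*4 + 3*4² + 9*4³)*153 + 91 = (15 - 44 + 3*16 + 9*64)*153 + 91 = (15 - 44 + 48 + 576)*153 + 91 = 595*153 + 91 = 91035 + 91 = 91126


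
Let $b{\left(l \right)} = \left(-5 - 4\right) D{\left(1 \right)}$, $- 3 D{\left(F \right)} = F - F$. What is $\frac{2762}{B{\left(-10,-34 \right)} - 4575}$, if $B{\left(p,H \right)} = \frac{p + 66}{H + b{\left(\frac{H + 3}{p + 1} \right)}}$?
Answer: $- \frac{46954}{77803} \approx -0.6035$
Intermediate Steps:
$D{\left(F \right)} = 0$ ($D{\left(F \right)} = - \frac{F - F}{3} = \left(- \frac{1}{3}\right) 0 = 0$)
$b{\left(l \right)} = 0$ ($b{\left(l \right)} = \left(-5 - 4\right) 0 = \left(-9\right) 0 = 0$)
$B{\left(p,H \right)} = \frac{66 + p}{H}$ ($B{\left(p,H \right)} = \frac{p + 66}{H + 0} = \frac{66 + p}{H}$)
$\frac{2762}{B{\left(-10,-34 \right)} - 4575} = \frac{2762}{\frac{66 - 10}{-34} - 4575} = \frac{2762}{\left(- \frac{1}{34}\right) 56 - 4575} = \frac{2762}{- \frac{28}{17} - 4575} = \frac{2762}{- \frac{77803}{17}} = 2762 \left(- \frac{17}{77803}\right) = - \frac{46954}{77803}$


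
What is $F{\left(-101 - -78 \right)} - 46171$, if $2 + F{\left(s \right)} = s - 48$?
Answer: $-46244$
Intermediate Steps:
$F{\left(s \right)} = -50 + s$ ($F{\left(s \right)} = -2 + \left(s - 48\right) = -2 + \left(-48 + s\right) = -50 + s$)
$F{\left(-101 - -78 \right)} - 46171 = \left(-50 - 23\right) - 46171 = -73 - 46171 = -46244$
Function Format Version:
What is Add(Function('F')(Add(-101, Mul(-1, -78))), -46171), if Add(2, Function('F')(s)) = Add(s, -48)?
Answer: -46244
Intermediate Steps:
Function('F')(s) = Add(-50, s) (Function('F')(s) = Add(-2, Add(s, -48)) = Add(-2, Add(-48, s)) = Add(-50, s))
Add(Function('F')(Add(-101, Mul(-1, -78))), -46171) = Add(Add(-50, Add(-101, Mul(-1, -78))), -46171) = Add(Add(-50, Add(-101, 78)), -46171) = Add(Add(-50, -23), -46171) = Add(-73, -46171) = -46244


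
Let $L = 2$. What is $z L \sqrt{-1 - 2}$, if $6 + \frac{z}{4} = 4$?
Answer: $- 16 i \sqrt{3} \approx - 27.713 i$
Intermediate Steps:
$z = -8$ ($z = -24 + 4 \cdot 4 = -24 + 16 = -8$)
$z L \sqrt{-1 - 2} = \left(-8\right) 2 \sqrt{-1 - 2} = - 16 \sqrt{-3} = - 16 i \sqrt{3}$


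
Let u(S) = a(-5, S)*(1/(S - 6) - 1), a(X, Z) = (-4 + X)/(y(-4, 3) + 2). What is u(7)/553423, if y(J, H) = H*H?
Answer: 0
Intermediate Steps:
y(J, H) = H²
a(X, Z) = -4/11 + X/11 (a(X, Z) = (-4 + X)/(3² + 2) = (-4 + X)/(9 + 2) = (-4 + X)/11 = (-4 + X)*(1/11) = -4/11 + X/11)
u(S) = 9/11 - 9/(11*(-6 + S)) (u(S) = (-4/11 + (1/11)*(-5))*(1/(S - 6) - 1) = (-4/11 - 5/11)*(1/(-6 + S) - 1) = -9*(-1 + 1/(-6 + S))/11 = 9/11 - 9/(11*(-6 + S)))
u(7)/553423 = (9*(-7 + 7)/(11*(-6 + 7)))/553423 = ((9/11)*0/1)*(1/553423) = ((9/11)*1*0)*(1/553423) = 0*(1/553423) = 0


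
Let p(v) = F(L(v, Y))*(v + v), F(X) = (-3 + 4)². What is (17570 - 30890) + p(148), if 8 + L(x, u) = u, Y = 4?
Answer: -13024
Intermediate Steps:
L(x, u) = -8 + u
F(X) = 1 (F(X) = 1² = 1)
p(v) = 2*v (p(v) = 1*(v + v) = 1*(2*v) = 2*v)
(17570 - 30890) + p(148) = (17570 - 30890) + 2*148 = -13320 + 296 = -13024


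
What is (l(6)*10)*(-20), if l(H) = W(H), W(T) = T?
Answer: -1200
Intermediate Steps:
l(H) = H
(l(6)*10)*(-20) = (6*10)*(-20) = 60*(-20) = -1200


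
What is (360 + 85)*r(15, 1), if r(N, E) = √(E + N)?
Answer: 1780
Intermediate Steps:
(360 + 85)*r(15, 1) = (360 + 85)*√(1 + 15) = 445*√16 = 445*4 = 1780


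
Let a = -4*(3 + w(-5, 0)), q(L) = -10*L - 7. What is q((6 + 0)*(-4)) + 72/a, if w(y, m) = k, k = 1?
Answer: 457/2 ≈ 228.50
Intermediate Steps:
w(y, m) = 1
q(L) = -7 - 10*L
a = -16 (a = -4*(3 + 1) = -4*4 = -16)
q((6 + 0)*(-4)) + 72/a = (-7 - 10*(6 + 0)*(-4)) + 72/(-16) = (-7 - 60*(-4)) - 1/16*72 = (-7 - 10*(-24)) - 9/2 = (-7 + 240) - 9/2 = 233 - 9/2 = 457/2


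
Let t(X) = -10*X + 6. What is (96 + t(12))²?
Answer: 324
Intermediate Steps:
t(X) = 6 - 10*X
(96 + t(12))² = (96 + (6 - 10*12))² = (96 + (6 - 120))² = (96 - 114)² = (-18)² = 324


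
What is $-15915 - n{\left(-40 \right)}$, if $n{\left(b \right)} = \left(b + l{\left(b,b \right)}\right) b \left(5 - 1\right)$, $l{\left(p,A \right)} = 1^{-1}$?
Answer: $-22155$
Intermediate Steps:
$l{\left(p,A \right)} = 1$
$n{\left(b \right)} = 4 b \left(1 + b\right)$ ($n{\left(b \right)} = \left(b + 1\right) b \left(5 - 1\right) = \left(1 + b\right) b 4 = \left(1 + b\right) 4 b = 4 b \left(1 + b\right)$)
$-15915 - n{\left(-40 \right)} = -15915 - 4 \left(-40\right) \left(1 - 40\right) = -15915 - 4 \left(-40\right) \left(-39\right) = -15915 - 6240 = -22155$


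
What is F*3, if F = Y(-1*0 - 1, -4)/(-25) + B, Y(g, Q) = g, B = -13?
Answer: -972/25 ≈ -38.880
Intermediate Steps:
F = -324/25 (F = (-1*0 - 1)/(-25) - 13 = -(0 - 1)/25 - 13 = -1/25*(-1) - 13 = 1/25 - 13 = -324/25 ≈ -12.960)
F*3 = -324/25*3 = -972/25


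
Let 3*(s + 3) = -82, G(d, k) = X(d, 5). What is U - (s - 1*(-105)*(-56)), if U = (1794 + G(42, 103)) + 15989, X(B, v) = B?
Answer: 71206/3 ≈ 23735.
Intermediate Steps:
G(d, k) = d
s = -91/3 (s = -3 + (⅓)*(-82) = -3 - 82/3 = -91/3 ≈ -30.333)
U = 17825 (U = (1794 + 42) + 15989 = 1836 + 15989 = 17825)
U - (s - 1*(-105)*(-56)) = 17825 - (-91/3 - 1*(-105)*(-56)) = 17825 - (-91/3 + 105*(-56)) = 17825 - (-91/3 - 5880) = 17825 - 1*(-17731/3) = 17825 + 17731/3 = 71206/3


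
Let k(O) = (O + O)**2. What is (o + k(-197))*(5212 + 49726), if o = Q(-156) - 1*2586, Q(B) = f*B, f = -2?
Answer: 8403426356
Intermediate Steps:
k(O) = 4*O**2 (k(O) = (2*O)**2 = 4*O**2)
Q(B) = -2*B
o = -2274 (o = -2*(-156) - 1*2586 = 312 - 2586 = -2274)
(o + k(-197))*(5212 + 49726) = (-2274 + 4*(-197)**2)*(5212 + 49726) = (-2274 + 4*38809)*54938 = (-2274 + 155236)*54938 = 152962*54938 = 8403426356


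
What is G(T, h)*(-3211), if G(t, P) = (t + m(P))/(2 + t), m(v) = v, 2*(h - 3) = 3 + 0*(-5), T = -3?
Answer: 9633/2 ≈ 4816.5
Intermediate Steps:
h = 9/2 (h = 3 + (3 + 0*(-5))/2 = 3 + (3 + 0)/2 = 3 + (½)*3 = 3 + 3/2 = 9/2 ≈ 4.5000)
G(t, P) = (P + t)/(2 + t) (G(t, P) = (t + P)/(2 + t) = (P + t)/(2 + t))
G(T, h)*(-3211) = ((9/2 - 3)/(2 - 3))*(-3211) = ((3/2)/(-1))*(-3211) = -1*3/2*(-3211) = -3/2*(-3211) = 9633/2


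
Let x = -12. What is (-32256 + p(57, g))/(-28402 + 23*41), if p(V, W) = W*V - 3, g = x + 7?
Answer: 32/27 ≈ 1.1852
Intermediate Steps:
g = -5 (g = -12 + 7 = -5)
p(V, W) = -3 + V*W (p(V, W) = V*W - 3 = -3 + V*W)
(-32256 + p(57, g))/(-28402 + 23*41) = (-32256 + (-3 + 57*(-5)))/(-28402 + 23*41) = (-32256 + (-3 - 285))/(-28402 + 943) = (-32256 - 288)/(-27459) = -32544*(-1/27459) = 32/27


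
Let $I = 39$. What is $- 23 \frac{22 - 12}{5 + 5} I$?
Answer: $-897$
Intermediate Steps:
$- 23 \frac{22 - 12}{5 + 5} I = - 23 \frac{22 - 12}{5 + 5} \cdot 39 = - 23 \cdot \frac{10}{10} \cdot 39 = - 23 \cdot 10 \cdot \frac{1}{10} \cdot 39 = \left(-23\right) 1 \cdot 39 = \left(-23\right) 39 = -897$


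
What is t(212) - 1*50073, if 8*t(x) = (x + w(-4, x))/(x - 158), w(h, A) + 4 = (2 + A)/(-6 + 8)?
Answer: -2403469/48 ≈ -50072.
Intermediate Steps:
w(h, A) = -3 + A/2 (w(h, A) = -4 + (2 + A)/(-6 + 8) = -4 + (2 + A)/2 = -4 + (2 + A)*(½) = -4 + (1 + A/2) = -3 + A/2)
t(x) = (-3 + 3*x/2)/(8*(-158 + x)) (t(x) = ((x + (-3 + x/2))/(x - 158))/8 = ((-3 + 3*x/2)/(-158 + x))/8 = (-3 + 3*x/2)/(8*(-158 + x)))
t(212) - 1*50073 = 3*(-2 + 212)/(16*(-158 + 212)) - 1*50073 = (3/16)*210/54 - 50073 = (3/16)*(1/54)*210 - 50073 = 35/48 - 50073 = -2403469/48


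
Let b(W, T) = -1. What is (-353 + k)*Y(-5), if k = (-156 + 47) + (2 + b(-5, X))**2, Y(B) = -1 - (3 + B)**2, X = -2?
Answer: 2305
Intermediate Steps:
k = -108 (k = (-156 + 47) + (2 - 1)**2 = -109 + 1**2 = -109 + 1 = -108)
(-353 + k)*Y(-5) = (-353 - 108)*(-1 - (3 - 5)**2) = -461*(-1 - 1*(-2)**2) = -461*(-1 - 1*4) = -461*(-1 - 4) = -461*(-5) = 2305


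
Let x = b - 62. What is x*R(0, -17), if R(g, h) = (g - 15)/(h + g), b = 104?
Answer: 630/17 ≈ 37.059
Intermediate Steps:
x = 42 (x = 104 - 62 = 42)
R(g, h) = (-15 + g)/(g + h)
x*R(0, -17) = 42*((-15 + 0)/(0 - 17)) = 42*(-15/(-17)) = 42*(-1/17*(-15)) = 42*(15/17) = 630/17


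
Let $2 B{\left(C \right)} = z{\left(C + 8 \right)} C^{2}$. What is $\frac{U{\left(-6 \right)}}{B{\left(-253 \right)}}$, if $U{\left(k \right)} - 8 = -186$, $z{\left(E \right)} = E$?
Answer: $\frac{356}{15682205} \approx 2.2701 \cdot 10^{-5}$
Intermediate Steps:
$U{\left(k \right)} = -178$ ($U{\left(k \right)} = 8 - 186 = -178$)
$B{\left(C \right)} = \frac{C^{2} \left(8 + C\right)}{2}$ ($B{\left(C \right)} = \frac{\left(C + 8\right) C^{2}}{2} = \frac{\left(8 + C\right) C^{2}}{2} = \frac{C^{2} \left(8 + C\right)}{2}$)
$\frac{U{\left(-6 \right)}}{B{\left(-253 \right)}} = - \frac{178}{\frac{1}{2} \left(-253\right)^{2} \left(8 - 253\right)} = - \frac{178}{\frac{1}{2} \cdot 64009 \left(-245\right)} = - \frac{178}{- \frac{15682205}{2}} = \left(-178\right) \left(- \frac{2}{15682205}\right) = \frac{356}{15682205}$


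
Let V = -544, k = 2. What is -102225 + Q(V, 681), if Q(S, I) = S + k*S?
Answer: -103857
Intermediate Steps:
Q(S, I) = 3*S (Q(S, I) = S + 2*S = 3*S)
-102225 + Q(V, 681) = -102225 + 3*(-544) = -102225 - 1632 = -103857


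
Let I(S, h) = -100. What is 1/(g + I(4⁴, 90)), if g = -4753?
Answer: -1/4853 ≈ -0.00020606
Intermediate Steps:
1/(g + I(4⁴, 90)) = 1/(-4753 - 100) = 1/(-4853) = -1/4853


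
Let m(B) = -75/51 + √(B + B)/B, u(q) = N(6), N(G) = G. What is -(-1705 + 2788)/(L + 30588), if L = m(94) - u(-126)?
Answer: -449851483473/12702397526278 + 312987*√47/12702397526278 ≈ -0.035415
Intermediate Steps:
u(q) = 6
m(B) = -25/17 + √2/√B (m(B) = -75*1/51 + √(2*B)/B = -25/17 + (√2*√B)/B = -25/17 + √2/√B)
L = -127/17 + √47/47 (L = (-25/17 + √2/√94) - 1*6 = (-25/17 + √2*(√94/94)) - 6 = (-25/17 + √47/47) - 6 = -127/17 + √47/47 ≈ -7.3247)
-(-1705 + 2788)/(L + 30588) = -(-1705 + 2788)/((-127/17 + √47/47) + 30588) = -1083/(519869/17 + √47/47)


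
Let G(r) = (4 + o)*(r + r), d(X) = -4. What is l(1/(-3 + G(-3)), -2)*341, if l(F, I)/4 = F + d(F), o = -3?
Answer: -50468/9 ≈ -5607.6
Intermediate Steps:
G(r) = 2*r (G(r) = (4 - 3)*(r + r) = 1*(2*r) = 2*r)
l(F, I) = -16 + 4*F (l(F, I) = 4*(F - 4) = 4*(-4 + F) = -16 + 4*F)
l(1/(-3 + G(-3)), -2)*341 = (-16 + 4/(-3 + 2*(-3)))*341 = (-16 + 4/(-3 - 6))*341 = (-16 + 4/(-9))*341 = (-16 + 4*(-1/9))*341 = (-16 - 4/9)*341 = -148/9*341 = -50468/9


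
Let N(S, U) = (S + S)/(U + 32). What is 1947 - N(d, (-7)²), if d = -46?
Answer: 157799/81 ≈ 1948.1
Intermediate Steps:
N(S, U) = 2*S/(32 + U) (N(S, U) = (2*S)/(32 + U) = 2*S/(32 + U))
1947 - N(d, (-7)²) = 1947 - 2*(-46)/(32 + (-7)²) = 1947 - 2*(-46)/(32 + 49) = 1947 - 2*(-46)/81 = 1947 - 1*(-92/81) = 1947 + 92/81 = 157799/81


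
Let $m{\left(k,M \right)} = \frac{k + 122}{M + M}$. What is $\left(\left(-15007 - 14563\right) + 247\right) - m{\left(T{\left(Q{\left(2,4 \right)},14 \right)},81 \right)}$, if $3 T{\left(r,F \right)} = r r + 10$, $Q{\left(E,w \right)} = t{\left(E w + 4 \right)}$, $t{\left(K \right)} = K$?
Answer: $- \frac{7125749}{243} \approx -29324.0$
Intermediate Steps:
$Q{\left(E,w \right)} = 4 + E w$ ($Q{\left(E,w \right)} = E w + 4 = 4 + E w$)
$T{\left(r,F \right)} = \frac{10}{3} + \frac{r^{2}}{3}$ ($T{\left(r,F \right)} = \frac{r r + 10}{3} = \frac{r^{2} + 10}{3} = \frac{10 + r^{2}}{3} = \frac{10}{3} + \frac{r^{2}}{3}$)
$m{\left(k,M \right)} = \frac{122 + k}{2 M}$
$\left(\left(-15007 - 14563\right) + 247\right) - m{\left(T{\left(Q{\left(2,4 \right)},14 \right)},81 \right)} = \left(\left(-15007 - 14563\right) + 247\right) - \frac{122 + \left(\frac{10}{3} + \frac{\left(4 + 2 \cdot 4\right)^{2}}{3}\right)}{2 \cdot 81} = \left(-29570 + 247\right) - \frac{1}{2} \cdot \frac{1}{81} \left(122 + \left(\frac{10}{3} + \frac{\left(4 + 8\right)^{2}}{3}\right)\right) = -29323 - \frac{1}{2} \cdot \frac{1}{81} \left(122 + \left(\frac{10}{3} + \frac{12^{2}}{3}\right)\right) = -29323 - \frac{1}{2} \cdot \frac{1}{81} \left(122 + \left(\frac{10}{3} + \frac{1}{3} \cdot 144\right)\right) = -29323 - \frac{1}{2} \cdot \frac{1}{81} \left(122 + \left(\frac{10}{3} + 48\right)\right) = -29323 - \frac{1}{2} \cdot \frac{1}{81} \left(122 + \frac{154}{3}\right) = -29323 - \frac{1}{2} \cdot \frac{1}{81} \cdot \frac{520}{3} = -29323 - \frac{260}{243} = - \frac{7125749}{243}$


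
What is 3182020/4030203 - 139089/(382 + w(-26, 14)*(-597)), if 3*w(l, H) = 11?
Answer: 566306815207/7282576821 ≈ 77.762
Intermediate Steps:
w(l, H) = 11/3 (w(l, H) = (⅓)*11 = 11/3)
3182020/4030203 - 139089/(382 + w(-26, 14)*(-597)) = 3182020/4030203 - 139089/(382 + (11/3)*(-597)) = 3182020*(1/4030203) - 139089/(382 - 2189) = 3182020/4030203 - 139089/(-1807) = 3182020/4030203 - 139089*(-1/1807) = 3182020/4030203 + 139089/1807 = 566306815207/7282576821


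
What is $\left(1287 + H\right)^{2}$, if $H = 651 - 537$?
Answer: $1962801$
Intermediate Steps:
$H = 114$
$\left(1287 + H\right)^{2} = \left(1287 + 114\right)^{2} = 1401^{2} = 1962801$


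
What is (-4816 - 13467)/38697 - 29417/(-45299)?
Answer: 310148032/1752935403 ≈ 0.17693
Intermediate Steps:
(-4816 - 13467)/38697 - 29417/(-45299) = -18283*1/38697 - 29417*(-1/45299) = -18283/38697 + 29417/45299 = 310148032/1752935403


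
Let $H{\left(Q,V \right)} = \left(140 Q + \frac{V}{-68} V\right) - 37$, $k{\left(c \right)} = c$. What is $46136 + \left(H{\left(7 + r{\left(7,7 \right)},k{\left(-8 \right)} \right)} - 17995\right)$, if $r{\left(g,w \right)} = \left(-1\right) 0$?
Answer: $\frac{494412}{17} \approx 29083.0$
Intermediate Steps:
$r{\left(g,w \right)} = 0$
$H{\left(Q,V \right)} = -37 + 140 Q - \frac{V^{2}}{68}$ ($H{\left(Q,V \right)} = \left(140 Q + V \left(- \frac{1}{68}\right) V\right) - 37 = \left(140 Q + - \frac{V}{68} V\right) - 37 = \left(140 Q - \frac{V^{2}}{68}\right) - 37 = -37 + 140 Q - \frac{V^{2}}{68}$)
$46136 + \left(H{\left(7 + r{\left(7,7 \right)},k{\left(-8 \right)} \right)} - 17995\right) = 46136 - \left(\frac{306560}{17} - 140 \left(7 + 0\right)\right) = 46136 - \frac{289900}{17} = \frac{494412}{17}$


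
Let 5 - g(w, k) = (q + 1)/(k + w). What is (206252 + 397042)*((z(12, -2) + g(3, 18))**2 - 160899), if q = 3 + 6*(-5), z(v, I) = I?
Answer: -14267609094724/147 ≈ -9.7059e+10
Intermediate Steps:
q = -27 (q = 3 - 30 = -27)
g(w, k) = 5 + 26/(k + w) (g(w, k) = 5 - (-27 + 1)/(k + w) = 5 - (-26)/(k + w) = 5 + 26/(k + w))
(206252 + 397042)*((z(12, -2) + g(3, 18))**2 - 160899) = (206252 + 397042)*((-2 + (26 + 5*18 + 5*3)/(18 + 3))**2 - 160899) = 603294*((-2 + (26 + 90 + 15)/21)**2 - 160899) = 603294*((-2 + (1/21)*131)**2 - 160899) = 603294*((-2 + 131/21)**2 - 160899) = 603294*((89/21)**2 - 160899) = 603294*(7921/441 - 160899) = 603294*(-70948538/441) = -14267609094724/147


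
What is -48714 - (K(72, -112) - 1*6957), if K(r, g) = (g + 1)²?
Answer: -54078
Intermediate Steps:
K(r, g) = (1 + g)²
-48714 - (K(72, -112) - 1*6957) = -48714 - ((1 - 112)² - 1*6957) = -48714 - ((-111)² - 6957) = -48714 - (12321 - 6957) = -48714 - 1*5364 = -48714 - 5364 = -54078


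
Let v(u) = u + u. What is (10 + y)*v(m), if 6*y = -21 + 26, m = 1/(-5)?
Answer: -13/3 ≈ -4.3333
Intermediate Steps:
m = -1/5 ≈ -0.20000
y = 5/6 (y = (-21 + 26)/6 = (1/6)*5 = 5/6 ≈ 0.83333)
v(u) = 2*u
(10 + y)*v(m) = (10 + 5/6)*(2*(-1/5)) = (65/6)*(-2/5) = -13/3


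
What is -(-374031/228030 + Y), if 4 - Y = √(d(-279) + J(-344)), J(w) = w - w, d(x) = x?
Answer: -179363/76010 + 3*I*√31 ≈ -2.3597 + 16.703*I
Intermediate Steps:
J(w) = 0
Y = 4 - 3*I*√31 (Y = 4 - √(-279 + 0) = 4 - √(-279) = 4 - 3*I*√31 ≈ 4.0 - 16.703*I)
-(-374031/228030 + Y) = -(-374031/228030 + (4 - 3*I*√31)) = -(-374031*1/228030 + (4 - 3*I*√31)) = -(-124677/76010 + (4 - 3*I*√31)) = -(179363/76010 - 3*I*√31) = -179363/76010 + 3*I*√31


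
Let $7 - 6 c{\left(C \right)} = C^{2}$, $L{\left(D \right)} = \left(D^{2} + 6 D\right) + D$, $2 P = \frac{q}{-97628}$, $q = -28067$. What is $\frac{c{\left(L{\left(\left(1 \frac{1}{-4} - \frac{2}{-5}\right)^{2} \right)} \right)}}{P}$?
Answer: $\frac{4358135179448873}{538886400000000} \approx 8.0873$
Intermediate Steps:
$P = \frac{28067}{195256}$ ($P = \frac{\left(-28067\right) \frac{1}{-97628}}{2} = \frac{\left(-28067\right) \left(- \frac{1}{97628}\right)}{2} = \frac{1}{2} \cdot \frac{28067}{97628} = \frac{28067}{195256} \approx 0.14374$)
$L{\left(D \right)} = D^{2} + 7 D$
$c{\left(C \right)} = \frac{7}{6} - \frac{C^{2}}{6}$
$\frac{c{\left(L{\left(\left(1 \frac{1}{-4} - \frac{2}{-5}\right)^{2} \right)} \right)}}{P} = \frac{\frac{7}{6} - \frac{\left(\left(1 \frac{1}{-4} - \frac{2}{-5}\right)^{2} \left(7 + \left(1 \frac{1}{-4} - \frac{2}{-5}\right)^{2}\right)\right)^{2}}{6}}{\frac{28067}{195256}} = \left(\frac{7}{6} - \frac{\left(\left(1 \left(- \frac{1}{4}\right) - - \frac{2}{5}\right)^{2} \left(7 + \left(1 \left(- \frac{1}{4}\right) - - \frac{2}{5}\right)^{2}\right)\right)^{2}}{6}\right) \frac{195256}{28067} = \left(\frac{7}{6} - \frac{\left(\left(- \frac{1}{4} + \frac{2}{5}\right)^{2} \left(7 + \left(- \frac{1}{4} + \frac{2}{5}\right)^{2}\right)\right)^{2}}{6}\right) \frac{195256}{28067} = \left(\frac{7}{6} - \frac{\left(\left(\frac{3}{20}\right)^{2} \left(7 + \left(\frac{3}{20}\right)^{2}\right)\right)^{2}}{6}\right) \frac{195256}{28067} = \left(\frac{7}{6} - \frac{\left(\frac{9 \left(7 + \frac{9}{400}\right)}{400}\right)^{2}}{6}\right) \frac{195256}{28067} = \left(\frac{7}{6} - \frac{\left(\frac{9}{400} \cdot \frac{2809}{400}\right)^{2}}{6}\right) \frac{195256}{28067} = \left(\frac{7}{6} - \frac{\left(\frac{25281}{160000}\right)^{2}}{6}\right) \frac{195256}{28067} = \left(\frac{7}{6} - \frac{213042987}{51200000000}\right) \frac{195256}{28067} = \frac{178560871039}{153600000000} \cdot \frac{195256}{28067} = \frac{4358135179448873}{538886400000000}$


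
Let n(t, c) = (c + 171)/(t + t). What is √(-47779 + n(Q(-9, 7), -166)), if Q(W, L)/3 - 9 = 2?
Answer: I*√208124994/66 ≈ 218.58*I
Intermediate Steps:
Q(W, L) = 33 (Q(W, L) = 27 + 3*2 = 27 + 6 = 33)
n(t, c) = (171 + c)/(2*t) (n(t, c) = (171 + c)/((2*t)) = (171 + c)*(1/(2*t)) = (171 + c)/(2*t))
√(-47779 + n(Q(-9, 7), -166)) = √(-47779 + (½)*(171 - 166)/33) = √(-47779 + (½)*(1/33)*5) = √(-47779 + 5/66) = √(-3153409/66) = I*√208124994/66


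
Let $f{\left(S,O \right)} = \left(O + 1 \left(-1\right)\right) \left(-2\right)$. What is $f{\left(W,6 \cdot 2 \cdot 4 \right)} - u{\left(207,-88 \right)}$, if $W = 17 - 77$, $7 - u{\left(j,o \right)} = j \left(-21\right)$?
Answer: $-4448$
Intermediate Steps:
$u{\left(j,o \right)} = 7 + 21 j$ ($u{\left(j,o \right)} = 7 - j \left(-21\right) = 7 - - 21 j = 7 + 21 j$)
$W = -60$
$f{\left(S,O \right)} = 2 - 2 O$ ($f{\left(S,O \right)} = \left(O - 1\right) \left(-2\right) = \left(-1 + O\right) \left(-2\right) = 2 - 2 O$)
$f{\left(W,6 \cdot 2 \cdot 4 \right)} - u{\left(207,-88 \right)} = \left(2 - 2 \cdot 6 \cdot 2 \cdot 4\right) - \left(7 + 21 \cdot 207\right) = \left(2 - 2 \cdot 12 \cdot 4\right) - \left(7 + 4347\right) = \left(2 - 96\right) - 4354 = -94 - 4354 = -4448$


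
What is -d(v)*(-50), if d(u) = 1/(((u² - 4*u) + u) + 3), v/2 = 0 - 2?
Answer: 50/31 ≈ 1.6129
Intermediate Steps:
v = -4 (v = 2*(0 - 2) = 2*(-2) = -4)
d(u) = 1/(3 + u² - 3*u) (d(u) = 1/((u² - 3*u) + 3) = 1/(3 + u² - 3*u))
-d(v)*(-50) = -(-50)/(3 + (-4)² - 3*(-4)) = -(-50)/(3 + 16 + 12) = -(-50)/31 = -1*(-50/31) = 50/31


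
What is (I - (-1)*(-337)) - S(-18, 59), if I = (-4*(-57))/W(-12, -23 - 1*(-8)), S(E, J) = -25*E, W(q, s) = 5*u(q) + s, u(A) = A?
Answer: -19751/25 ≈ -790.04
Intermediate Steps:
W(q, s) = s + 5*q (W(q, s) = 5*q + s = s + 5*q)
I = -76/25 (I = (-4*(-57))/((-23 - 1*(-8)) + 5*(-12)) = 228/((-23 + 8) - 60) = 228/(-15 - 60) = 228/(-75) = 228*(-1/75) = -76/25 ≈ -3.0400)
(I - (-1)*(-337)) - S(-18, 59) = (-76/25 - (-1)*(-337)) - (-25)*(-18) = (-76/25 - 1*337) - 1*450 = (-76/25 - 337) - 450 = -8501/25 - 450 = -19751/25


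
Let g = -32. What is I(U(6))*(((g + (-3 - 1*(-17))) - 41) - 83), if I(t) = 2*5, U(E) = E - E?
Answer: -1420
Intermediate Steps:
U(E) = 0
I(t) = 10
I(U(6))*(((g + (-3 - 1*(-17))) - 41) - 83) = 10*(((-32 + (-3 - 1*(-17))) - 41) - 83) = 10*(((-32 + (-3 + 17)) - 41) - 83) = 10*(((-32 + 14) - 41) - 83) = 10*((-18 - 41) - 83) = 10*(-59 - 83) = 10*(-142) = -1420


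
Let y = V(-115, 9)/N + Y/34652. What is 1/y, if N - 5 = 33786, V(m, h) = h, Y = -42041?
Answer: -1170925732/1420295563 ≈ -0.82442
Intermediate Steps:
N = 33791 (N = 5 + 33786 = 33791)
y = -1420295563/1170925732 (y = 9/33791 - 42041/34652 = -1420295563/1170925732 ≈ -1.2130)
1/y = 1/(-1420295563/1170925732) = -1170925732/1420295563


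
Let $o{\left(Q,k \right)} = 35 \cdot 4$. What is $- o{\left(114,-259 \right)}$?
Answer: $-140$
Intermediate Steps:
$o{\left(Q,k \right)} = 140$
$- o{\left(114,-259 \right)} = \left(-1\right) 140 = -140$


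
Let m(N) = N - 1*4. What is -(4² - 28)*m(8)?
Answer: 48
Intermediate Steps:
m(N) = -4 + N (m(N) = N - 4 = -4 + N)
-(4² - 28)*m(8) = -(4² - 28)*(-4 + 8) = -(16 - 28)*4 = -(-12)*4 = -1*(-48) = 48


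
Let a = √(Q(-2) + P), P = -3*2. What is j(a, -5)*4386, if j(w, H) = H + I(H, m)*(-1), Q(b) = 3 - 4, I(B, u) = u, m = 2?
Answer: -30702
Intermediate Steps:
P = -6
Q(b) = -1
a = I*√7 (a = √(-1 - 6) = √(-7) = I*√7 ≈ 2.6458*I)
j(w, H) = -2 + H (j(w, H) = H + 2*(-1) = H - 2 = -2 + H)
j(a, -5)*4386 = (-2 - 5)*4386 = -7*4386 = -30702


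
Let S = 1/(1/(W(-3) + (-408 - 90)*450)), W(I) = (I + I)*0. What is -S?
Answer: 224100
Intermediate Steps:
W(I) = 0 (W(I) = (2*I)*0 = 0)
S = -224100 (S = 1/(1/(0 + (-408 - 90)*450)) = 1/(1/(0 - 498*450)) = 1/(1/(0 - 224100)) = 1/(1/(-224100)) = 1/(-1/224100) = -224100)
-S = -1*(-224100) = 224100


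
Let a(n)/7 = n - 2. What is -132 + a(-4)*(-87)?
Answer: 3522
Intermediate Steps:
a(n) = -14 + 7*n (a(n) = 7*(n - 2) = 7*(-2 + n) = -14 + 7*n)
-132 + a(-4)*(-87) = -132 + (-14 + 7*(-4))*(-87) = -132 + (-14 - 28)*(-87) = -132 - 42*(-87) = -132 + 3654 = 3522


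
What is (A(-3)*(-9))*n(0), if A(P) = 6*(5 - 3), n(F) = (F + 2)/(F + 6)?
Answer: -36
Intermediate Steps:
n(F) = (2 + F)/(6 + F)
A(P) = 12 (A(P) = 6*2 = 12)
(A(-3)*(-9))*n(0) = (12*(-9))*((2 + 0)/(6 + 0)) = -108*2/6 = -18*2 = -108*⅓ = -36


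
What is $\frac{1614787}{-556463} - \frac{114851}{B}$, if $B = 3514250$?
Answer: $- \frac{5738675546763}{1955550097750} \approx -2.9346$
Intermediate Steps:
$\frac{1614787}{-556463} - \frac{114851}{B} = \frac{1614787}{-556463} - \frac{114851}{3514250} = 1614787 \left(- \frac{1}{556463}\right) - \frac{114851}{3514250} = - \frac{1614787}{556463} - \frac{114851}{3514250} = - \frac{5738675546763}{1955550097750}$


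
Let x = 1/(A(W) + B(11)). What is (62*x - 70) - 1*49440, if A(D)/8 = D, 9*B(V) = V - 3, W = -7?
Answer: -396089/8 ≈ -49511.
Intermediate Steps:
B(V) = -⅓ + V/9 (B(V) = (V - 3)/9 = (-3 + V)/9 = -⅓ + V/9)
A(D) = 8*D
x = -9/496 (x = 1/(8*(-7) + (-⅓ + (⅑)*11)) = 1/(-56 + (-⅓ + 11/9)) = 1/(-56 + 8/9) = 1/(-496/9) = -9/496 ≈ -0.018145)
(62*x - 70) - 1*49440 = (62*(-9/496) - 70) - 1*49440 = (-9/8 - 70) - 49440 = -569/8 - 49440 = -396089/8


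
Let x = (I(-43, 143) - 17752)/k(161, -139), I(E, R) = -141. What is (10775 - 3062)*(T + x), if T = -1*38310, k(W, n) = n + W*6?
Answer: -244504128519/827 ≈ -2.9565e+8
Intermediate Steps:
k(W, n) = n + 6*W
T = -38310
x = -17893/827 (x = (-141 - 17752)/(-139 + 6*161) = -17893/(-139 + 966) = -17893/827 ≈ -21.636)
(10775 - 3062)*(T + x) = (10775 - 3062)*(-38310 - 17893/827) = 7713*(-31700263/827) = -244504128519/827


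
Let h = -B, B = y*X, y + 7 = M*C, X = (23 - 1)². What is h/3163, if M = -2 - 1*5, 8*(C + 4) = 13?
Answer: -9317/6326 ≈ -1.4728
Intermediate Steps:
C = -19/8 (C = -4 + (⅛)*13 = -4 + 13/8 = -19/8 ≈ -2.3750)
X = 484 (X = 22² = 484)
M = -7 (M = -2 - 5 = -7)
y = 77/8 (y = -7 - 7*(-19/8) = -7 + 133/8 = 77/8 ≈ 9.6250)
B = 9317/2 (B = (77/8)*484 = 9317/2 ≈ 4658.5)
h = -9317/2 (h = -1*9317/2 = -9317/2 ≈ -4658.5)
h/3163 = -9317/2/3163 = -9317/2*1/3163 = -9317/6326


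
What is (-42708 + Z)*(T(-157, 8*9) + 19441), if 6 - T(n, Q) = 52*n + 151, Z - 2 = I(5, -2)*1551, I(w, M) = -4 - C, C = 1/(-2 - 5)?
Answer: -9358889740/7 ≈ -1.3370e+9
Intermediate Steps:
C = -1/7 (C = 1/(-7) = -1/7 ≈ -0.14286)
I(w, M) = -27/7 (I(w, M) = -4 - 1*(-1/7) = -4 + 1/7 = -27/7)
Z = -41863/7 (Z = 2 - 27/7*1551 = 2 - 41877/7 = -41863/7 ≈ -5980.4)
T(n, Q) = -145 - 52*n (T(n, Q) = 6 - (52*n + 151) = 6 - (151 + 52*n) = 6 + (-151 - 52*n) = -145 - 52*n)
(-42708 + Z)*(T(-157, 8*9) + 19441) = (-42708 - 41863/7)*((-145 - 52*(-157)) + 19441) = -340819*((-145 + 8164) + 19441)/7 = -340819*(8019 + 19441)/7 = -340819/7*27460 = -9358889740/7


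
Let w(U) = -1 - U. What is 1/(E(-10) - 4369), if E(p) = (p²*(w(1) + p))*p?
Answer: 1/7631 ≈ 0.00013104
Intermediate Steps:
E(p) = p³*(-2 + p) (E(p) = (p²*((-1 - 1*1) + p))*p = (p²*((-1 - 1) + p))*p = (p²*(-2 + p))*p = p³*(-2 + p))
1/(E(-10) - 4369) = 1/((-10)³*(-2 - 10) - 4369) = 1/(-1000*(-12) - 4369) = 1/(12000 - 4369) = 1/7631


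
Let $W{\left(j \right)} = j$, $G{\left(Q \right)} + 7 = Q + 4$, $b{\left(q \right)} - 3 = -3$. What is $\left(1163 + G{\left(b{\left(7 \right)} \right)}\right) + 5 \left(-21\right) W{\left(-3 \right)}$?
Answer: $1475$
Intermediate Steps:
$b{\left(q \right)} = 0$ ($b{\left(q \right)} = 3 - 3 = 0$)
$G{\left(Q \right)} = -3 + Q$ ($G{\left(Q \right)} = -7 + \left(Q + 4\right) = -7 + \left(4 + Q\right) = -3 + Q$)
$\left(1163 + G{\left(b{\left(7 \right)} \right)}\right) + 5 \left(-21\right) W{\left(-3 \right)} = \left(1163 + \left(-3 + 0\right)\right) + 5 \left(-21\right) \left(-3\right) = \left(1163 - 3\right) - -315 = 1160 + 315 = 1475$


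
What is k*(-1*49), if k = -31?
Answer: 1519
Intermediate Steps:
k*(-1*49) = -(-31)*49 = -31*(-49) = 1519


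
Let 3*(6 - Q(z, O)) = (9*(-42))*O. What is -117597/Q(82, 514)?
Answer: -39199/21590 ≈ -1.8156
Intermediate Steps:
Q(z, O) = 6 + 126*O (Q(z, O) = 6 - 9*(-42)*O/3 = 6 - (-126)*O = 6 + 126*O)
-117597/Q(82, 514) = -117597/(6 + 126*514) = -117597/(6 + 64764) = -117597/64770 = -117597*1/64770 = -39199/21590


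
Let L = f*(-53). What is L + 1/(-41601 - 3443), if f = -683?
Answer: 1630547755/45044 ≈ 36199.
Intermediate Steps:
L = 36199 (L = -683*(-53) = 36199)
L + 1/(-41601 - 3443) = 36199 + 1/(-41601 - 3443) = 36199 + 1/(-45044) = 36199 - 1/45044 = 1630547755/45044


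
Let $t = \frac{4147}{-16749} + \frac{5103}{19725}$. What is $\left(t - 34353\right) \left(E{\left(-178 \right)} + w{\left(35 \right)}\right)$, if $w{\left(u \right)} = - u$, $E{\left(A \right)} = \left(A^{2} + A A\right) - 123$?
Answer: $- \frac{15942032858668714}{7341645} \approx -2.1715 \cdot 10^{9}$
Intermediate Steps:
$t = \frac{1223524}{110124675}$ ($t = 4147 \left(- \frac{1}{16749}\right) + 5103 \cdot \frac{1}{19725} = - \frac{4147}{16749} + \frac{1701}{6575} = \frac{1223524}{110124675} \approx 0.01111$)
$E{\left(A \right)} = -123 + 2 A^{2}$ ($E{\left(A \right)} = \left(A^{2} + A^{2}\right) - 123 = 2 A^{2} - 123 = -123 + 2 A^{2}$)
$\left(t - 34353\right) \left(E{\left(-178 \right)} + w{\left(35 \right)}\right) = \left(\frac{1223524}{110124675} - 34353\right) \left(\left(-123 + 2 \left(-178\right)^{2}\right) - 35\right) = - \frac{3783111736751 \left(\left(-123 + 2 \cdot 31684\right) - 35\right)}{110124675} = - \frac{3783111736751 \left(\left(-123 + 63368\right) - 35\right)}{110124675} = - \frac{3783111736751 \left(63245 - 35\right)}{110124675} = \left(- \frac{3783111736751}{110124675}\right) 63210 = - \frac{15942032858668714}{7341645}$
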